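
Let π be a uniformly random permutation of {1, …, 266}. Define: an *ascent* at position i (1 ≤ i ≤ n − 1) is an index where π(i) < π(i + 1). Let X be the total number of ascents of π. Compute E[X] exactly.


Write X = Σ X_I over i = 1, …, 265, with X_I the indicator of one ascent.
There are 265 indicators.
For each fixed i, the pair (π(i), π(i+1)) is a uniformly random ordered pair of distinct values from {1, …, 266}; by symmetry P[π(i) < π(i+1)] = 1/2.
By linearity: E[X] = 265 · (1/2) = (266 − 1) · (1/2) = 265/2 ≈ 132.500000.

E[X] = 265/2 = 132.500000.


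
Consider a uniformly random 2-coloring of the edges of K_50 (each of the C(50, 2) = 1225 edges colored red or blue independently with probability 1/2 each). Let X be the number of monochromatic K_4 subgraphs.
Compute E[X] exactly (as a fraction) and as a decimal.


Let X = Σ_S X_S over the C(50, 4) = 230300 subsets S of size 4, where X_S = 1 if the K_4 on S is monochromatic.
For a fixed S, the K_4 on S has C(4, 2) = 6 edges. P[all 6 edges red] = (1/2)^6, and likewise for blue, so P[monochromatic] = 2·(1/2)^6 = 2^{1 − 6} = 1/32.
By linearity of expectation: E[X] = C(50, 4) · 2^{1 − 6} = 230300 · 1/32 = 57575/8.
Numerically: E[X] ≈ 7196.875.

E[X] = C(50,4)·2^(1−C(4,2)) = 57575/8 ≈ 7196.875.


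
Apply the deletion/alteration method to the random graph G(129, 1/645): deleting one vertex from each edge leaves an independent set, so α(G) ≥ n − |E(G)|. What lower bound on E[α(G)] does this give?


E[|E(G)|] = C(129, 2)·p = 8256 · (1/645) = 64/5.
E[α(G)] ≥ n − E[|E(G)|] = 129 − 64/5 = 581/5.
Numerically: ≈ 116.20000.
(This is only a lower bound; the true E[α(G)] may be larger.)

E[α(G)] ≥ 581/5 ≈ 116.20000.


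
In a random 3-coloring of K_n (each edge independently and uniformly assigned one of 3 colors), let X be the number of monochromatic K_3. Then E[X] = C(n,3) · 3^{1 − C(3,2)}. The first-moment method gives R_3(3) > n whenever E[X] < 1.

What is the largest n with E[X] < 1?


We need C(n, 3) · 3^{1 − 3} < 1, i.e. C(n, 3) < 3^{3 − 1} = 9.
Check values of n near the boundary:
  n = 3: C(3, 3) = 1; 1 < 9? YES
  n = 4: C(4, 3) = 4; 4 < 9? YES
  n = 5: C(5, 3) = 10; 10 < 9? NO
  n = 6: C(6, 3) = 20; 20 < 9? NO
  n = 7: C(7, 3) = 35; 35 < 9? NO
The largest n with C(n, 3) < 9 is n = 4 (where E[X] = 4/9 ≈ 0.444444). Hence R_3(3) > 4, i.e. R_3(3) ≥ 5.

Largest n = 4; hence R_3(3) > 4.


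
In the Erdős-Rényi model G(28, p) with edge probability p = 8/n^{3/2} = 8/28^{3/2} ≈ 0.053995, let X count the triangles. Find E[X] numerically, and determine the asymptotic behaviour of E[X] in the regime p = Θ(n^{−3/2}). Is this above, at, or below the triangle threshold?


Number of potential triangles: C(28, 3) = 3276.
Each occurs with probability p³ ≈ (0.053995)³ ≈ 1.5741961e-04.
By linearity: E[X] = C(28, 3)·p³ ≈ 3276 · 1.5741961e-04 ≈ 0.51571.
Since α = 3/2 > 1, p = c/n^{3/2} = o(1/n) is below the triangle threshold p ~ 1/n. Asymptotically E[X] ~ (c³/6)·n^{3(1−α)} = (8³/6)·n^{-1.5} → 0, so by Markov's inequality G has no triangles w.h.p.

E[X] ≈ 0.51571; in regime p = Θ(1/n^{3/2}) E[X] tends to 0 (below the triangle threshold p ~ 1/n).


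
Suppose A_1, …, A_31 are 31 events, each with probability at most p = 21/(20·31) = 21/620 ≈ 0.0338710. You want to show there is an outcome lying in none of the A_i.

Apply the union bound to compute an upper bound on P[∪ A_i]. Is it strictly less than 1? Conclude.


Union bound: P[∪_{i=1}^{31} A_i] ≤ Σ_i P[A_i] ≤ 31·p = 31·(21/620) = 21/20.
Numerically: 21/20 ≈ 1.0500000.
Is 21/20 < 1? NO.
Since the bound 21/20 is ≥ 1, the union bound is uninformative here; it does NOT by itself certify existence.

31·p = 21/20 ≈ 1.0500000; existence NOT certified by the union bound.


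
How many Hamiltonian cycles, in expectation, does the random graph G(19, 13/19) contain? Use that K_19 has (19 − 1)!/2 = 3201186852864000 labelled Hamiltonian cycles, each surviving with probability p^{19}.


K_19 has (19 − 1)!/2 = 3201186852864000 labelled Hamiltonian cycles.
For each such Hamiltonian cycle H, let X_H = 1 if all 19 edges of H are present in G. Then P[X_H = 1] = p^{19} = (13/19)^{19} = 1461920290375446110677/1978419655660313589123979.
By linearity: E[X] = Σ_H E[X_H] = 3201186852864000 · p^{19} = 3201186852864000 · 1461920290375446110677/1978419655660313589123979 = 4679880013484999364018134658428928000/1978419655660313589123979.
Numerically: E[X] ≈ 2.3655e+12.

E[X] = 3201186852864000 · (13/19)^{19} = 4679880013484999364018134658428928000/1978419655660313589123979 ≈ 2.3655e+12.


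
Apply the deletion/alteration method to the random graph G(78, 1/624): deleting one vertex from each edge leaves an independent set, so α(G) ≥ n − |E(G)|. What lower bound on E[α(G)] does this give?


E[|E(G)|] = C(78, 2)·p = 3003 · (1/624) = 77/16.
E[α(G)] ≥ n − E[|E(G)|] = 78 − 77/16 = 1171/16.
Numerically: ≈ 73.18750.
(This is only a lower bound; the true E[α(G)] may be larger.)

E[α(G)] ≥ 1171/16 ≈ 73.18750.


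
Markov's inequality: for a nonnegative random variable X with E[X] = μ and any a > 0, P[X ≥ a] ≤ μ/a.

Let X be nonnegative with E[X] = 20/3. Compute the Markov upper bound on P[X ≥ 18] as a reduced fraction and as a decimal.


μ = E[X] = 20/3, a = 18.
Markov: P[X ≥ 18] ≤ μ/a = (20/3)/18 = 10/27.
Numerically: ≈ 0.37037.
(Since a = 18 > μ = 6.66667, the bound 10/27 is < 1 and informative.)

P[X ≥ 18] ≤ 10/27 ≈ 0.37037.


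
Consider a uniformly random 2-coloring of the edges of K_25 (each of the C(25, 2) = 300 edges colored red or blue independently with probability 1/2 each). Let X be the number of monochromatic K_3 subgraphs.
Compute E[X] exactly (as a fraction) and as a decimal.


Let X = Σ_S X_S over the C(25, 3) = 2300 subsets S of size 3, where X_S = 1 if the K_3 on S is monochromatic.
For a fixed S, the K_3 on S has C(3, 2) = 3 edges. P[all 3 edges red] = (1/2)^3, and likewise for blue, so P[monochromatic] = 2·(1/2)^3 = 2^{1 − 3} = 1/4.
Summing: E[X] = C(25, 3) · 2^{1 − 3} = 2300 · 1/4 = 575.
Numerically: E[X] ≈ 575.000.

E[X] = C(25,3)·2^(1−C(3,2)) = 575 ≈ 575.000.


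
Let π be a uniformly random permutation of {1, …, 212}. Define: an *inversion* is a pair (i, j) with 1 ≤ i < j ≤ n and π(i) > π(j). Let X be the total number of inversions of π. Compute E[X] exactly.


Write X = Σ X_I over the C(212, 2) = 22366 pairs i < j, with X_I the indicator of one inversion.
There are 22366 indicators.
For each fixed pair i < j, the values π(i) and π(j) are two distinct elements of {1, …, 212} in uniformly random order; by symmetry P[π(i) > π(j)] = 1/2.
By linearity: E[X] = 22366 · (1/2) = C(212, 2) · (1/2) = 22366/2 = 11183 ≈ 11183.00000.

E[X] = 11183 = 11183.00000.


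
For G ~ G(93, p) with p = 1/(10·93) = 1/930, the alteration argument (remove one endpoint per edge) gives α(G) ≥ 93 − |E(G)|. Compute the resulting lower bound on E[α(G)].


E[|E(G)|] = C(93, 2)·p = 4278 · (1/930) = 23/5.
E[α(G)] ≥ n − E[|E(G)|] = 93 − 23/5 = 442/5.
Numerically: ≈ 88.400000.
(This is only a lower bound; the true E[α(G)] may be larger.)

E[α(G)] ≥ 442/5 ≈ 88.400000.


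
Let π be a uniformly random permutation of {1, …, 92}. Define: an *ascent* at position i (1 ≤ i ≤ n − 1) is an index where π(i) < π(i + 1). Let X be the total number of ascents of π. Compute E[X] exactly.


Write X = Σ X_I over i = 1, …, 91, with X_I the indicator of one ascent.
There are 91 indicators.
For each fixed i, the pair (π(i), π(i+1)) is a uniformly random ordered pair of distinct values from {1, …, 92}; by symmetry P[π(i) < π(i+1)] = 1/2.
By linearity: E[X] = 91 · (1/2) = (92 − 1) · (1/2) = 91/2 ≈ 45.5000.

E[X] = 91/2 = 45.5000.


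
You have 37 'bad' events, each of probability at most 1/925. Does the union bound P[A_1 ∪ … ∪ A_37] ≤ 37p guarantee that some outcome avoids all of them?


Union bound: P[∪_{i=1}^{37} A_i] ≤ Σ_i P[A_i] ≤ 37·p = 37·(1/925) = 1/25.
Numerically: 1/25 ≈ 0.04000.
Is 1/25 < 1? YES.
Since P[∪ A_i] ≤ 1/25 < 1, the complement has P[∩ A_i^c] ≥ 1 − 1/25 = 24/25 > 0, so some outcome avoids every A_i.

37·p = 1/25 ≈ 0.04000; existence CERTIFIED by the union bound.


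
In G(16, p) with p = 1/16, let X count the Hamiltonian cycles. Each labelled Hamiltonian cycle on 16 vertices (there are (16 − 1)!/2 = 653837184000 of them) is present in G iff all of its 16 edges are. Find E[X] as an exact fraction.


K_16 has (16 − 1)!/2 = 653837184000 labelled Hamiltonian cycles.
For each such Hamiltonian cycle H, let X_H = 1 if all 16 edges of H are present in G. Then P[X_H = 1] = p^{16} = (1/16)^{16} = 1/18446744073709551616.
By linearity: E[X] = Σ_H E[X_H] = 653837184000 · p^{16} = 653837184000 · 1/18446744073709551616 = 638512875/18014398509481984.
Numerically: E[X] ≈ 3.544e-08.

E[X] = 653837184000 · (1/16)^{16} = 638512875/18014398509481984 ≈ 3.544e-08.


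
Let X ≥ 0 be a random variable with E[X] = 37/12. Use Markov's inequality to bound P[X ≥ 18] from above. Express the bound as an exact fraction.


μ = E[X] = 37/12, a = 18.
Markov: P[X ≥ 18] ≤ μ/a = (37/12)/18 = 37/216.
Numerically: ≈ 0.17130.
(Since a = 18 > μ = 3.08333, the bound 37/216 is < 1 and informative.)

P[X ≥ 18] ≤ 37/216 ≈ 0.17130.


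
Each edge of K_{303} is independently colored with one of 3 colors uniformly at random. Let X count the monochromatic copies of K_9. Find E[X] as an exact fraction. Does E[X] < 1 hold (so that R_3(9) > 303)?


E[X] = C(303, 9) · 3^{1 − 36} = 52617706925494425 · 3^{−35} = 52617706925494425/50031545098999707.
As a reduced fraction: E[X] = 17539235641831475/16677181699666569 ≈ 1.051691.
Is E[X] < 1? NO.
Since E[X] ≥ 1, the first-moment bound is inconclusive at n = 303; it does NOT by itself certify R_3(9) > 303.

E[X] = 17539235641831475/16677181699666569 ≈ 1.051691; E[X] ≥ 1; first-moment method inconclusive here.


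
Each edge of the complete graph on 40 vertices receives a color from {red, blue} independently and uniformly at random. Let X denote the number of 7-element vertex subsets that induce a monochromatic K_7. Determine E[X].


Let X = Σ_S X_S over the C(40, 7) = 18643560 subsets S of size 7, where X_S = 1 if the K_7 on S is monochromatic.
For a fixed S, the K_7 on S has C(7, 2) = 21 edges. P[all 21 edges red] = (1/2)^21, and likewise for blue, so P[monochromatic] = 2·(1/2)^21 = 2^{1 − 21} = 1/1048576.
By linearity: E[X] = C(40, 7) · 2^{1 − 21} = 18643560 · 1/1048576 = 2330445/131072.
Numerically: E[X] ≈ 17.7799.

E[X] = C(40,7)·2^(1−C(7,2)) = 2330445/131072 ≈ 17.7799.


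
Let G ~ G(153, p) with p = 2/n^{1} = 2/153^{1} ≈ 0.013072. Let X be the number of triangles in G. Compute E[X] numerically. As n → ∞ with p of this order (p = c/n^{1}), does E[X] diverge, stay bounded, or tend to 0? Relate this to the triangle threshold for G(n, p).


Number of potential triangles: C(153, 3) = 585276.
Each occurs with probability p³ ≈ (0.013072)³ ≈ 2.2336529e-06.
By linearity: E[X] = C(153, 3)·p³ ≈ 585276 · 2.2336529e-06 ≈ 1.30730.
Here α = 1, so p = 2/n is exactly at the triangle threshold p ~ 1/n. Asymptotically E[X] → c³/6 = 2³/6 = 4/3 ≈ 1.33333, a bounded constant. In this regime the triangle count is asymptotically Poisson(c³/6).

E[X] ≈ 1.30730; in regime p = Θ(1/n^{1}) E[X] stays bounded (at the triangle threshold p ~ 1/n).


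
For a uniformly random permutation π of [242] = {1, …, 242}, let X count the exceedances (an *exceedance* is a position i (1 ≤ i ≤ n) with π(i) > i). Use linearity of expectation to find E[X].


Write X = Σ_{i=1}^{242} X_i, where X_i = 1_{π(i) > i}.
For each fixed i, π(i) is uniform over {1, …, 242} (marginal of a uniform permutation), so P[π(i) > i] = (n − i)/n. Summing: Σ_{i=1}^{242} (n − i)/n = (0 + 1 + … + 241)/242 = 242(242 − 1)/(2·242) = (242 − 1)/2.
Hence E[X] = Σ_{i=1}^{242} (242 − i)/242 = 241/2 ≈ 120.50000.

E[X] = 241/2 = 120.50000.


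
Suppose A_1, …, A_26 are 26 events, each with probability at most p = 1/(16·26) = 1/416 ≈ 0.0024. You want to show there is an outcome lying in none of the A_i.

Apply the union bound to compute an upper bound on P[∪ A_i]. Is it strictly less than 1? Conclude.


Union bound: P[∪_{i=1}^{26} A_i] ≤ Σ_i P[A_i] ≤ 26·p = 26·(1/416) = 1/16.
Numerically: 1/16 ≈ 0.0625.
Is 1/16 < 1? YES.
Since P[∪ A_i] ≤ 1/16 < 1, the complement has P[∩ A_i^c] ≥ 1 − 1/16 = 15/16 > 0, so some outcome avoids every A_i.

26·p = 1/16 ≈ 0.0625; existence CERTIFIED by the union bound.


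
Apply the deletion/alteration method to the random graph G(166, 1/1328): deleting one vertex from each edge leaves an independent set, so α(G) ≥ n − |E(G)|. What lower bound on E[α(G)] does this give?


E[|E(G)|] = C(166, 2)·p = 13695 · (1/1328) = 165/16.
E[α(G)] ≥ n − E[|E(G)|] = 166 − 165/16 = 2491/16.
Numerically: ≈ 155.688.
(This is only a lower bound; the true E[α(G)] may be larger.)

E[α(G)] ≥ 2491/16 ≈ 155.688.


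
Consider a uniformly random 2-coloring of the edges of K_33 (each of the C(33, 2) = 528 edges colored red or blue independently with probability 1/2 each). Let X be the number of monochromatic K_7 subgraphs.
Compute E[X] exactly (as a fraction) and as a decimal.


Let X = Σ_S X_S over the C(33, 7) = 4272048 subsets S of size 7, where X_S = 1 if the K_7 on S is monochromatic.
For a fixed S, the K_7 on S has C(7, 2) = 21 edges. P[all 21 edges red] = (1/2)^21, and likewise for blue, so P[monochromatic] = 2·(1/2)^21 = 2^{1 − 21} = 1/1048576.
By linearity: E[X] = C(33, 7) · 2^{1 − 21} = 4272048 · 1/1048576 = 267003/65536.
Numerically: E[X] ≈ 4.0741.

E[X] = C(33,7)·2^(1−C(7,2)) = 267003/65536 ≈ 4.0741.


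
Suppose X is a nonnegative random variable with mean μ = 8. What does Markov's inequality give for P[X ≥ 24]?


μ = E[X] = 8, a = 24.
Markov: P[X ≥ 24] ≤ μ/a = (8)/24 = 1/3.
Numerically: ≈ 0.33333.
(Since a = 24 > μ = 8.00000, the bound 1/3 is < 1 and informative.)

P[X ≥ 24] ≤ 1/3 ≈ 0.33333.


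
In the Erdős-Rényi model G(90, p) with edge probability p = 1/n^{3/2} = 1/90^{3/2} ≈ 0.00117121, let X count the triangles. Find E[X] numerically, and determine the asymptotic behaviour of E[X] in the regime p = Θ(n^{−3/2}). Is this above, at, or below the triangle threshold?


Number of potential triangles: C(90, 3) = 117480.
Each occurs with probability p³ ≈ (0.00117121)³ ≈ 1.60660350e-09.
By linearity: E[X] = C(90, 3)·p³ ≈ 117480 · 1.60660350e-09 ≈ 0.000189.
Since α = 3/2 > 1, p = c/n^{3/2} = o(1/n) is below the triangle threshold p ~ 1/n. Asymptotically E[X] ~ (c³/6)·n^{3(1−α)} = (1³/6)·n^{-1.5} → 0, so by Markov's inequality G has no triangles w.h.p.

E[X] ≈ 0.000189; in regime p = Θ(1/n^{3/2}) E[X] tends to 0 (below the triangle threshold p ~ 1/n).


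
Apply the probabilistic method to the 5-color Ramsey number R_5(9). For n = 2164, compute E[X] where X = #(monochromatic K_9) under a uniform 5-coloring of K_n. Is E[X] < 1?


E[X] = C(2164, 9) · 5^{1 − 36} = 2820446946663120530187432 · 5^{−35} = 2820446946663120530187432/2910383045673370361328125.
As a reduced fraction: E[X] = 2820446946663120530187432/2910383045673370361328125 ≈ 0.9691.
Is E[X] < 1? YES.
Since E[X] < 1, there exists a 5-coloring of K_{2164} with no monochromatic K_9; hence R_5(9) > 2164.

E[X] = 2820446946663120530187432/2910383045673370361328125 ≈ 0.9691; E[X] < 1, so R_5(9) > 2164.


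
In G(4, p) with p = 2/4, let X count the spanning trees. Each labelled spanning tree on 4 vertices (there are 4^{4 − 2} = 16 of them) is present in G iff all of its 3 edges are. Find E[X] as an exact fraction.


K_4 has 4^{4 − 2} = 16 labelled spanning trees.
For each such spanning tree H, let X_H = 1 if all 3 edges of H are present in G. Then P[X_H = 1] = p^{3} = (1/2)^{3} = 1/8.
By linearity: E[X] = Σ_H E[X_H] = 16 · p^{3} = 16 · 1/8 = 2.
Numerically: E[X] ≈ 2.

E[X] = 16 · (1/2)^{3} = 2 ≈ 2.


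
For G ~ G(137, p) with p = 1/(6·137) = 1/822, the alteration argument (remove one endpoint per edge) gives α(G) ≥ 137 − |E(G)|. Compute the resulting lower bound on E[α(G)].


E[|E(G)|] = C(137, 2)·p = 9316 · (1/822) = 34/3.
E[α(G)] ≥ n − E[|E(G)|] = 137 − 34/3 = 377/3.
Numerically: ≈ 125.66667.
(This is only a lower bound; the true E[α(G)] may be larger.)

E[α(G)] ≥ 377/3 ≈ 125.66667.


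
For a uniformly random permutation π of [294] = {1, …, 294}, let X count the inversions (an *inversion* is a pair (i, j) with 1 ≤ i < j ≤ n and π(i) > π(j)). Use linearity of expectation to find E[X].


Write X = Σ X_I over the C(294, 2) = 43071 pairs i < j, with X_I the indicator of one inversion.
There are 43071 indicators.
For each fixed pair i < j, the values π(i) and π(j) are two distinct elements of {1, …, 294} in uniformly random order; by symmetry P[π(i) > π(j)] = 1/2.
By linearity: E[X] = 43071 · (1/2) = C(294, 2) · (1/2) = 43071/2 = 43071/2 ≈ 21535.500000.

E[X] = 43071/2 = 21535.500000.


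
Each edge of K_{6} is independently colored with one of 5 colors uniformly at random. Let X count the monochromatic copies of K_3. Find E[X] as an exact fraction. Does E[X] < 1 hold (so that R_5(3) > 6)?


E[X] = C(6, 3) · 5^{1 − 3} = 20 · 5^{−2} = 20/25.
As a reduced fraction: E[X] = 4/5 ≈ 0.80000.
Is E[X] < 1? YES.
Since E[X] < 1, there exists a 5-coloring of K_{6} with no monochromatic K_3; hence R_5(3) > 6.

E[X] = 4/5 ≈ 0.80000; E[X] < 1, so R_5(3) > 6.


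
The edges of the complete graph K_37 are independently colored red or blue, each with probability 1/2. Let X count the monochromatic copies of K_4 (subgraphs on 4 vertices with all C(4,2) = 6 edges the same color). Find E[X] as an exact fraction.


Let X = Σ_S X_S over the C(37, 4) = 66045 subsets S of size 4, where X_S = 1 if the K_4 on S is monochromatic.
For a fixed S, the K_4 on S has C(4, 2) = 6 edges. P[all 6 edges red] = (1/2)^6, and likewise for blue, so P[monochromatic] = 2·(1/2)^6 = 2^{1 − 6} = 1/32.
By linearity of expectation: E[X] = C(37, 4) · 2^{1 − 6} = 66045 · 1/32 = 66045/32.
Numerically: E[X] ≈ 2063.906250.

E[X] = C(37,4)·2^(1−C(4,2)) = 66045/32 ≈ 2063.906250.


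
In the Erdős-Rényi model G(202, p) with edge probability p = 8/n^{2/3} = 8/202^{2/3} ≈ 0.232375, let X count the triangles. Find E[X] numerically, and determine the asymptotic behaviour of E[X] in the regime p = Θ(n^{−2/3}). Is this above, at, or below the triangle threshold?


Number of potential triangles: C(202, 3) = 1353400.
Each occurs with probability p³ ≈ (0.232375)³ ≈ 1.25477894e-02.
By linearity: E[X] = C(202, 3)·p³ ≈ 1353400 · 1.25477894e-02 ≈ 16982.178218.
Since α = 2/3 < 1, p = c/n^{2/3} ≫ 1/n is above the triangle threshold p ~ 1/n. Asymptotically E[X] ~ (c³/6)·n^{3(1−α)} = (8³/6)·n^{1} → ∞; triangles are abundant w.h.p.

E[X] ≈ 16982.178218; in regime p = Θ(1/n^{2/3}) E[X] diverges (above the triangle threshold p ~ 1/n).


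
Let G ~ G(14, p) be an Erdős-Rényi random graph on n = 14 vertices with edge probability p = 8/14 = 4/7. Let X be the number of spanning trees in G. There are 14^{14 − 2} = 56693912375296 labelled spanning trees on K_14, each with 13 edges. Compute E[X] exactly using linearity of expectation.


K_14 has 14^{14 − 2} = 56693912375296 labelled spanning trees.
For each such spanning tree H, let X_H = 1 if all 13 edges of H are present in G. Then P[X_H = 1] = p^{13} = (4/7)^{13} = 67108864/96889010407.
By linearity: E[X] = Σ_H E[X_H] = 56693912375296 · p^{13} = 56693912375296 · 67108864/96889010407 = 274877906944/7.
Numerically: E[X] ≈ 3.9268e+10.

E[X] = 56693912375296 · (4/7)^{13} = 274877906944/7 ≈ 3.9268e+10.


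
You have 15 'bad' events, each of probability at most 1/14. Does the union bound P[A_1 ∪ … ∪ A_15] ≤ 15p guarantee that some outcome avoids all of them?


Union bound: P[∪_{i=1}^{15} A_i] ≤ Σ_i P[A_i] ≤ 15·p = 15·(1/14) = 15/14.
Numerically: 15/14 ≈ 1.07143.
Is 15/14 < 1? NO.
Since the bound 15/14 is ≥ 1, the union bound is uninformative here; it does NOT by itself certify existence.

15·p = 15/14 ≈ 1.07143; existence NOT certified by the union bound.


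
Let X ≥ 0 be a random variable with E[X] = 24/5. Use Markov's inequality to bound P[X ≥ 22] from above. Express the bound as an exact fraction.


μ = E[X] = 24/5, a = 22.
Markov: P[X ≥ 22] ≤ μ/a = (24/5)/22 = 12/55.
Numerically: ≈ 0.218182.
(Since a = 22 > μ = 4.800000, the bound 12/55 is < 1 and informative.)

P[X ≥ 22] ≤ 12/55 ≈ 0.218182.


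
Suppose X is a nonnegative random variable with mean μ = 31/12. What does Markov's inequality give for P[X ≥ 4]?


μ = E[X] = 31/12, a = 4.
Markov: P[X ≥ 4] ≤ μ/a = (31/12)/4 = 31/48.
Numerically: ≈ 0.646.
(Since a = 4 > μ = 2.583, the bound 31/48 is < 1 and informative.)

P[X ≥ 4] ≤ 31/48 ≈ 0.646.


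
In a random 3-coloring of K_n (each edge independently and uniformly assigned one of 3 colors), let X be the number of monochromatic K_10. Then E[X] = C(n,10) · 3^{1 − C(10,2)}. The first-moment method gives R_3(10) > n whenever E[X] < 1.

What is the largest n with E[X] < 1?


We need C(n, 10) · 3^{1 − 45} < 1, i.e. C(n, 10) < 3^{45 − 1} = 984770902183611232881.
Check values of n near the boundary:
  n = 572: C(572, 10) = 954640815642161682606; 954640815642161682606 < 984770902183611232881? YES
  n = 573: C(573, 10) = 971597135635805762226; 971597135635805762226 < 984770902183611232881? YES
  n = 574: C(574, 10) = 988824035203816502691; 988824035203816502691 < 984770902183611232881? NO
  n = 575: C(575, 10) = 1006325345561406175305; 1006325345561406175305 < 984770902183611232881? NO
  n = 576: C(576, 10) = 1024104945306307344480; 1024104945306307344480 < 984770902183611232881? NO
The largest n with C(n, 10) < 984770902183611232881 is n = 573 (where E[X] = 35985079097622435638/36472996377170786403 ≈ 0.9866225). Hence R_3(10) > 573, i.e. R_3(10) ≥ 574.

Largest n = 573; hence R_3(10) > 573.


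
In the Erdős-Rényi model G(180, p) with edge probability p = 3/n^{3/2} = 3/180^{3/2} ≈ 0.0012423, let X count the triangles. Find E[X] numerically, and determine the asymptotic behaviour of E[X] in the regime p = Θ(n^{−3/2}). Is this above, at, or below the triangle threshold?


Number of potential triangles: C(180, 3) = 955860.
Each occurs with probability p³ ≈ (0.0012423)³ ≈ 1.9170679e-09.
By linearity: E[X] = C(180, 3)·p³ ≈ 955860 · 1.9170679e-09 ≈ 0.00183.
Since α = 3/2 > 1, p = c/n^{3/2} = o(1/n) is below the triangle threshold p ~ 1/n. Asymptotically E[X] ~ (c³/6)·n^{3(1−α)} = (3³/6)·n^{-1.5} → 0, so by Markov's inequality G has no triangles w.h.p.

E[X] ≈ 0.00183; in regime p = Θ(1/n^{3/2}) E[X] tends to 0 (below the triangle threshold p ~ 1/n).


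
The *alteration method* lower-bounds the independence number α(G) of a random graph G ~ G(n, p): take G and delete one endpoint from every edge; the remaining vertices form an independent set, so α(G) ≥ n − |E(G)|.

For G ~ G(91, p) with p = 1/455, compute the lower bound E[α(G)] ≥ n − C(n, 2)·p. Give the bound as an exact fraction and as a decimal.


E[|E(G)|] = C(91, 2)·p = 4095 · (1/455) = 9.
E[α(G)] ≥ n − E[|E(G)|] = 91 − 9 = 82.
Numerically: ≈ 82.000000.
(This is only a lower bound; the true E[α(G)] may be larger.)

E[α(G)] ≥ 82 ≈ 82.000000.


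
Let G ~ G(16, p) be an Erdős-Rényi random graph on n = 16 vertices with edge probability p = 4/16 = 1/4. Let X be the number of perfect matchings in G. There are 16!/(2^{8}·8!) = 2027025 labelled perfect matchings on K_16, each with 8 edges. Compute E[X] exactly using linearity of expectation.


K_16 has 16!/(2^{8}·8!) = 2027025 labelled perfect matchings.
For each such perfect matching H, let X_H = 1 if all 8 edges of H are present in G. Then P[X_H = 1] = p^{8} = (1/4)^{8} = 1/65536.
Summing the indicators: E[X] = Σ_H E[X_H] = 2027025 · p^{8} = 2027025 · 1/65536 = 2027025/65536.
Numerically: E[X] ≈ 30.9.

E[X] = 2027025 · (1/4)^{8} = 2027025/65536 ≈ 30.9.


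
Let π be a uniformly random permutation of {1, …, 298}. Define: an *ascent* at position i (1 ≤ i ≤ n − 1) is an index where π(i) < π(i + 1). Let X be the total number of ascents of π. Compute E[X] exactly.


Write X = Σ X_I over i = 1, …, 297, with X_I the indicator of one ascent.
There are 297 indicators.
For each fixed i, the pair (π(i), π(i+1)) is a uniformly random ordered pair of distinct values from {1, …, 298}; by symmetry P[π(i) < π(i+1)] = 1/2.
By linearity: E[X] = 297 · (1/2) = (298 − 1) · (1/2) = 297/2 ≈ 148.5000.

E[X] = 297/2 = 148.5000.


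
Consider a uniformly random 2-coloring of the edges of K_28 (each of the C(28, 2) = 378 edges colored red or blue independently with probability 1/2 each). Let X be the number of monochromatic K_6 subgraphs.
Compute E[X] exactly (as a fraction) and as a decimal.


Let X = Σ_S X_S over the C(28, 6) = 376740 subsets S of size 6, where X_S = 1 if the K_6 on S is monochromatic.
For a fixed S, the K_6 on S has C(6, 2) = 15 edges. P[all 15 edges red] = (1/2)^15, and likewise for blue, so P[monochromatic] = 2·(1/2)^15 = 2^{1 − 15} = 1/16384.
By linearity of expectation: E[X] = C(28, 6) · 2^{1 − 15} = 376740 · 1/16384 = 94185/4096.
Numerically: E[X] ≈ 22.994385.

E[X] = C(28,6)·2^(1−C(6,2)) = 94185/4096 ≈ 22.994385.


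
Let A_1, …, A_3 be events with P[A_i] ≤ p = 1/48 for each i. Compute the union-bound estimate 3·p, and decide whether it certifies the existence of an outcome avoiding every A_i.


Union bound: P[∪_{i=1}^{3} A_i] ≤ Σ_i P[A_i] ≤ 3·p = 3·(1/48) = 1/16.
Numerically: 1/16 ≈ 0.062500.
Is 1/16 < 1? YES.
Since P[∪ A_i] ≤ 1/16 < 1, the complement has P[∩ A_i^c] ≥ 1 − 1/16 = 15/16 > 0, so some outcome avoids every A_i.

3·p = 1/16 ≈ 0.062500; existence CERTIFIED by the union bound.


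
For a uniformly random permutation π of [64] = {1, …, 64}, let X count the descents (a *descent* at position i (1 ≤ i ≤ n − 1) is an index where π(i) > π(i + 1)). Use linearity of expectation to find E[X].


Write X = Σ X_I over i = 1, …, 63, with X_I the indicator of one descent.
There are 63 indicators.
For each fixed i, the pair (π(i), π(i+1)) is a uniformly random ordered pair of distinct values from {1, …, 64}; by symmetry P[π(i) > π(i+1)] = 1/2.
By linearity: E[X] = 63 · (1/2) = (64 − 1) · (1/2) = 63/2 ≈ 31.5000.

E[X] = 63/2 = 31.5000.


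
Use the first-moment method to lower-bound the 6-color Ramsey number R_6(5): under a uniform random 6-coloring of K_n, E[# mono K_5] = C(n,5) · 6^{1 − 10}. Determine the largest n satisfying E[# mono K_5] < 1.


We need C(n, 5) · 6^{1 − 10} < 1, i.e. C(n, 5) < 6^{10 − 1} = 10077696.
Check values of n near the boundary:
  n = 65: C(65, 5) = 8259888; 8259888 < 10077696? YES
  n = 66: C(66, 5) = 8936928; 8936928 < 10077696? YES
  n = 67: C(67, 5) = 9657648; 9657648 < 10077696? YES
  n = 68: C(68, 5) = 10424128; 10424128 < 10077696? NO
  n = 69: C(69, 5) = 11238513; 11238513 < 10077696? NO
The largest n with C(n, 5) < 10077696 is n = 67 (where E[X] = 67067/69984 ≈ 0.958319). Hence R_6(5) > 67, i.e. R_6(5) ≥ 68.

Largest n = 67; hence R_6(5) > 67.


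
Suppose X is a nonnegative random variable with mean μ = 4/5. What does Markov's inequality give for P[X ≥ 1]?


μ = E[X] = 4/5, a = 1.
Markov: P[X ≥ 1] ≤ μ/a = (4/5)/1 = 4/5.
Numerically: ≈ 0.800.
(Since a = 1 > μ = 0.800, the bound 4/5 is < 1 and informative.)

P[X ≥ 1] ≤ 4/5 ≈ 0.800.


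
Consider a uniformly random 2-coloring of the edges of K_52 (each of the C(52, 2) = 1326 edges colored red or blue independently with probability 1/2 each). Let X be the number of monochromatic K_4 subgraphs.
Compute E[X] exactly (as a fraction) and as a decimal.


Let X = Σ_S X_S over the C(52, 4) = 270725 subsets S of size 4, where X_S = 1 if the K_4 on S is monochromatic.
For a fixed S, the K_4 on S has C(4, 2) = 6 edges. P[all 6 edges red] = (1/2)^6, and likewise for blue, so P[monochromatic] = 2·(1/2)^6 = 2^{1 − 6} = 1/32.
By linearity of expectation: E[X] = C(52, 4) · 2^{1 − 6} = 270725 · 1/32 = 270725/32.
Numerically: E[X] ≈ 8460.156250.

E[X] = C(52,4)·2^(1−C(4,2)) = 270725/32 ≈ 8460.156250.


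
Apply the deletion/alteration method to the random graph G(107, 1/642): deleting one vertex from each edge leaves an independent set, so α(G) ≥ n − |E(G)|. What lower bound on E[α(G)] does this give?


E[|E(G)|] = C(107, 2)·p = 5671 · (1/642) = 53/6.
E[α(G)] ≥ n − E[|E(G)|] = 107 − 53/6 = 589/6.
Numerically: ≈ 98.1667.
(This is only a lower bound; the true E[α(G)] may be larger.)

E[α(G)] ≥ 589/6 ≈ 98.1667.


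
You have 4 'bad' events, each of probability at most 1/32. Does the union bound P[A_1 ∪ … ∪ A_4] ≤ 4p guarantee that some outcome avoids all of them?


Union bound: P[∪_{i=1}^{4} A_i] ≤ Σ_i P[A_i] ≤ 4·p = 4·(1/32) = 1/8.
Numerically: 1/8 ≈ 0.125.
Is 1/8 < 1? YES.
Since P[∪ A_i] ≤ 1/8 < 1, the complement has P[∩ A_i^c] ≥ 1 − 1/8 = 7/8 > 0, so some outcome avoids every A_i.

4·p = 1/8 ≈ 0.125; existence CERTIFIED by the union bound.


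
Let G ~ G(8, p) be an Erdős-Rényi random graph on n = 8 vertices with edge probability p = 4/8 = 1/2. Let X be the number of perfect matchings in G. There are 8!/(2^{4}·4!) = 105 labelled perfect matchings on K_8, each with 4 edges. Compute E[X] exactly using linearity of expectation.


K_8 has 8!/(2^{4}·4!) = 105 labelled perfect matchings.
For each such perfect matching H, let X_H = 1 if all 4 edges of H are present in G. Then P[X_H = 1] = p^{4} = (1/2)^{4} = 1/16.
By linearity: E[X] = Σ_H E[X_H] = 105 · p^{4} = 105 · 1/16 = 105/16.
Numerically: E[X] ≈ 6.56.

E[X] = 105 · (1/2)^{4} = 105/16 ≈ 6.56.


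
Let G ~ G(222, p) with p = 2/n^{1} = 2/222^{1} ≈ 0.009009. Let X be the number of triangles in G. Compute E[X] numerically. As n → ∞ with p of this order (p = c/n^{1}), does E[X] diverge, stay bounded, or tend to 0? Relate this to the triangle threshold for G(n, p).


Number of potential triangles: C(222, 3) = 1798940.
Each occurs with probability p³ ≈ (0.009009)³ ≈ 7.311914e-07.
By linearity: E[X] = C(222, 3)·p³ ≈ 1798940 · 7.311914e-07 ≈ 1.3154.
Here α = 1, so p = 2/n is exactly at the triangle threshold p ~ 1/n. Asymptotically E[X] → c³/6 = 2³/6 = 4/3 ≈ 1.3333, a bounded constant. In this regime the triangle count is asymptotically Poisson(c³/6).

E[X] ≈ 1.3154; in regime p = Θ(1/n^{1}) E[X] stays bounded (at the triangle threshold p ~ 1/n).


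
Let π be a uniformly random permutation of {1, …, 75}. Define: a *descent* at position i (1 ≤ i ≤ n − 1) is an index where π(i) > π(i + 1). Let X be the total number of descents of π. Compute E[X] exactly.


Write X = Σ X_I over i = 1, …, 74, with X_I the indicator of one descent.
There are 74 indicators.
For each fixed i, the pair (π(i), π(i+1)) is a uniformly random ordered pair of distinct values from {1, …, 75}; by symmetry P[π(i) > π(i+1)] = 1/2.
By linearity: E[X] = 74 · (1/2) = (75 − 1) · (1/2) = 37 ≈ 37.00000.

E[X] = 37 = 37.00000.


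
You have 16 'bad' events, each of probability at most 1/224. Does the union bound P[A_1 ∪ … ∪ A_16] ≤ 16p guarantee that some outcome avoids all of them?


Union bound: P[∪_{i=1}^{16} A_i] ≤ Σ_i P[A_i] ≤ 16·p = 16·(1/224) = 1/14.
Numerically: 1/14 ≈ 0.0714.
Is 1/14 < 1? YES.
Since P[∪ A_i] ≤ 1/14 < 1, the complement has P[∩ A_i^c] ≥ 1 − 1/14 = 13/14 > 0, so some outcome avoids every A_i.

16·p = 1/14 ≈ 0.0714; existence CERTIFIED by the union bound.


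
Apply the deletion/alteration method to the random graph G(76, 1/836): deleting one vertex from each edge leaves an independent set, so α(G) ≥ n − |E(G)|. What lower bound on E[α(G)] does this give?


E[|E(G)|] = C(76, 2)·p = 2850 · (1/836) = 75/22.
E[α(G)] ≥ n − E[|E(G)|] = 76 − 75/22 = 1597/22.
Numerically: ≈ 72.591.
(This is only a lower bound; the true E[α(G)] may be larger.)

E[α(G)] ≥ 1597/22 ≈ 72.591.


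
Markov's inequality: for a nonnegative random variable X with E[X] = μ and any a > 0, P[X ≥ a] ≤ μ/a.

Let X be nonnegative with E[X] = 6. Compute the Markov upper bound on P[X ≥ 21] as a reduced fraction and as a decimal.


μ = E[X] = 6, a = 21.
Markov: P[X ≥ 21] ≤ μ/a = (6)/21 = 2/7.
Numerically: ≈ 0.286.
(Since a = 21 > μ = 6.000, the bound 2/7 is < 1 and informative.)

P[X ≥ 21] ≤ 2/7 ≈ 0.286.


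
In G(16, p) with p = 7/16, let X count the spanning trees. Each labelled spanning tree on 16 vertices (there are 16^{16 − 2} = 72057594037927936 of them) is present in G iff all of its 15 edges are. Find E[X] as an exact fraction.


K_16 has 16^{16 − 2} = 72057594037927936 labelled spanning trees.
For each such spanning tree H, let X_H = 1 if all 15 edges of H are present in G. Then P[X_H = 1] = p^{15} = (7/16)^{15} = 4747561509943/1152921504606846976.
By linearity: E[X] = Σ_H E[X_H] = 72057594037927936 · p^{15} = 72057594037927936 · 4747561509943/1152921504606846976 = 4747561509943/16.
Numerically: E[X] ≈ 2.96723e+11.

E[X] = 72057594037927936 · (7/16)^{15} = 4747561509943/16 ≈ 2.96723e+11.


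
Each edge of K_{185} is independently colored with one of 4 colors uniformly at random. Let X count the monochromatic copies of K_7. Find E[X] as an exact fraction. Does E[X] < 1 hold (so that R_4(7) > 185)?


E[X] = C(185, 7) · 4^{1 − 21} = 1311854301420 · 4^{−20} = 1311854301420/1099511627776.
As a reduced fraction: E[X] = 327963575355/274877906944 ≈ 1.1931.
Is E[X] < 1? NO.
Since E[X] ≥ 1, the first-moment bound is inconclusive at n = 185; it does NOT by itself certify R_4(7) > 185.

E[X] = 327963575355/274877906944 ≈ 1.1931; E[X] ≥ 1; first-moment method inconclusive here.


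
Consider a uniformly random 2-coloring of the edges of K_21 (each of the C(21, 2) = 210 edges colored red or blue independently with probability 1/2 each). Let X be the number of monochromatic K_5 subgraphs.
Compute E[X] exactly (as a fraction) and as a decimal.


Let X = Σ_S X_S over the C(21, 5) = 20349 subsets S of size 5, where X_S = 1 if the K_5 on S is monochromatic.
For a fixed S, the K_5 on S has C(5, 2) = 10 edges. P[all 10 edges red] = (1/2)^10, and likewise for blue, so P[monochromatic] = 2·(1/2)^10 = 2^{1 − 10} = 1/512.
By linearity: E[X] = C(21, 5) · 2^{1 − 10} = 20349 · 1/512 = 20349/512.
Numerically: E[X] ≈ 39.744.

E[X] = C(21,5)·2^(1−C(5,2)) = 20349/512 ≈ 39.744.


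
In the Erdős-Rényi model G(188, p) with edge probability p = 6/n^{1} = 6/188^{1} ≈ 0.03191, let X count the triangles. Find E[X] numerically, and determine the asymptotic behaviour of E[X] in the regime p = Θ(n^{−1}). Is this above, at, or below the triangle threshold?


Number of potential triangles: C(188, 3) = 1089836.
Each occurs with probability p³ ≈ (0.03191)³ ≈ 3.250725e-05.
By linearity: E[X] = C(188, 3)·p³ ≈ 1089836 · 3.250725e-05 ≈ 35.4276.
Here α = 1, so p = 6/n is exactly at the triangle threshold p ~ 1/n. Asymptotically E[X] → c³/6 = 6³/6 = 36 ≈ 36.0000, a bounded constant. In this regime the triangle count is asymptotically Poisson(c³/6).

E[X] ≈ 35.4276; in regime p = Θ(1/n^{1}) E[X] stays bounded (at the triangle threshold p ~ 1/n).


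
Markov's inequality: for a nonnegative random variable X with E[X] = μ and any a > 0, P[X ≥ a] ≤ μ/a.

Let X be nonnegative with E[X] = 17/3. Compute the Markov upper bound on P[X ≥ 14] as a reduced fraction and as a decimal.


μ = E[X] = 17/3, a = 14.
Markov: P[X ≥ 14] ≤ μ/a = (17/3)/14 = 17/42.
Numerically: ≈ 0.404762.
(Since a = 14 > μ = 5.666667, the bound 17/42 is < 1 and informative.)

P[X ≥ 14] ≤ 17/42 ≈ 0.404762.


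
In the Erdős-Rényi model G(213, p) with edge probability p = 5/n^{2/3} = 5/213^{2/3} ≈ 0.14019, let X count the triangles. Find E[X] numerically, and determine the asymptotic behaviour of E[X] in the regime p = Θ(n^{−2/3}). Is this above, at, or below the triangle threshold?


Number of potential triangles: C(213, 3) = 1587986.
Each occurs with probability p³ ≈ (0.14019)³ ≈ 2.7551853e-03.
By linearity: E[X] = C(213, 3)·p³ ≈ 1587986 · 2.7551853e-03 ≈ 4375.19562.
Since α = 2/3 < 1, p = c/n^{2/3} ≫ 1/n is above the triangle threshold p ~ 1/n. Asymptotically E[X] ~ (c³/6)·n^{3(1−α)} = (5³/6)·n^{1} → ∞; triangles are abundant w.h.p.

E[X] ≈ 4375.19562; in regime p = Θ(1/n^{2/3}) E[X] diverges (above the triangle threshold p ~ 1/n).


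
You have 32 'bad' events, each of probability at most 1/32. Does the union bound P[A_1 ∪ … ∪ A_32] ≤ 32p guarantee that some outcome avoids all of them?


Union bound: P[∪_{i=1}^{32} A_i] ≤ Σ_i P[A_i] ≤ 32·p = 32·(1/32) = 1.
Numerically: 1 ≈ 1.0000000.
Is 1 < 1? NO.
Since the bound 1 is ≥ 1, the union bound is uninformative here; it does NOT by itself certify existence.

32·p = 1 ≈ 1.0000000; existence NOT certified by the union bound.


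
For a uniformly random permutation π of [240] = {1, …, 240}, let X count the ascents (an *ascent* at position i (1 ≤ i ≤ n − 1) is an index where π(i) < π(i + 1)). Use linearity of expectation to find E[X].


Write X = Σ X_I over i = 1, …, 239, with X_I the indicator of one ascent.
There are 239 indicators.
For each fixed i, the pair (π(i), π(i+1)) is a uniformly random ordered pair of distinct values from {1, …, 240}; by symmetry P[π(i) < π(i+1)] = 1/2.
By linearity: E[X] = 239 · (1/2) = (240 − 1) · (1/2) = 239/2 ≈ 119.50000.

E[X] = 239/2 = 119.50000.


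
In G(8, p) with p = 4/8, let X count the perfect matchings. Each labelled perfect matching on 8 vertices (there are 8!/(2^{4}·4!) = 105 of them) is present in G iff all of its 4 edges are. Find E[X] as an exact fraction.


K_8 has 8!/(2^{4}·4!) = 105 labelled perfect matchings.
For each such perfect matching H, let X_H = 1 if all 4 edges of H are present in G. Then P[X_H = 1] = p^{4} = (1/2)^{4} = 1/16.
Summing the indicators: E[X] = Σ_H E[X_H] = 105 · p^{4} = 105 · 1/16 = 105/16.
Numerically: E[X] ≈ 6.562.

E[X] = 105 · (1/2)^{4} = 105/16 ≈ 6.562.


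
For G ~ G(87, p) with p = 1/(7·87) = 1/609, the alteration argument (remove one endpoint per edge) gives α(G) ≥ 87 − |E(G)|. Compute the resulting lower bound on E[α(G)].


E[|E(G)|] = C(87, 2)·p = 3741 · (1/609) = 43/7.
E[α(G)] ≥ n − E[|E(G)|] = 87 − 43/7 = 566/7.
Numerically: ≈ 80.8571.
(This is only a lower bound; the true E[α(G)] may be larger.)

E[α(G)] ≥ 566/7 ≈ 80.8571.


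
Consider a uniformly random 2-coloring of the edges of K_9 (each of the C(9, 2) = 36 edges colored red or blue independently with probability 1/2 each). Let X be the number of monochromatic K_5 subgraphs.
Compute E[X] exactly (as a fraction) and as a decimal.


Let X = Σ_S X_S over the C(9, 5) = 126 subsets S of size 5, where X_S = 1 if the K_5 on S is monochromatic.
For a fixed S, the K_5 on S has C(5, 2) = 10 edges. P[all 10 edges red] = (1/2)^10, and likewise for blue, so P[monochromatic] = 2·(1/2)^10 = 2^{1 − 10} = 1/512.
By linearity of expectation: E[X] = C(9, 5) · 2^{1 − 10} = 126 · 1/512 = 63/256.
Numerically: E[X] ≈ 0.2461.

E[X] = C(9,5)·2^(1−C(5,2)) = 63/256 ≈ 0.2461.


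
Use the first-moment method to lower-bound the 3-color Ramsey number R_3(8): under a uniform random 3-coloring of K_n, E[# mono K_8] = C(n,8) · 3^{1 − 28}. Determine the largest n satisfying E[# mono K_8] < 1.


We need C(n, 8) · 3^{1 − 28} < 1, i.e. C(n, 8) < 3^{28 − 1} = 7625597484987.
Check values of n near the boundary:
  n = 151: C(151, 8) = 5551321138650; 5551321138650 < 7625597484987? YES
  n = 152: C(152, 8) = 5859727868575; 5859727868575 < 7625597484987? YES
  n = 153: C(153, 8) = 6183023199255; 6183023199255 < 7625597484987? YES
  n = 154: C(154, 8) = 6521818990995; 6521818990995 < 7625597484987? YES
  n = 155: C(155, 8) = 6876747915675; 6876747915675 < 7625597484987? YES
  n = 156: C(156, 8) = 7248464019225; 7248464019225 < 7625597484987? YES
  n = 157: C(157, 8) = 7637643295425; 7637643295425 < 7625597484987? NO
  n = 158: C(158, 8) = 8044984271181; 8044984271181 < 7625597484987? NO
The largest n with C(n, 8) < 7625597484987 is n = 156 (where E[X] = 805384891025/847288609443 ≈ 0.950544). Hence R_3(8) > 156, i.e. R_3(8) ≥ 157.

Largest n = 156; hence R_3(8) > 156.
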